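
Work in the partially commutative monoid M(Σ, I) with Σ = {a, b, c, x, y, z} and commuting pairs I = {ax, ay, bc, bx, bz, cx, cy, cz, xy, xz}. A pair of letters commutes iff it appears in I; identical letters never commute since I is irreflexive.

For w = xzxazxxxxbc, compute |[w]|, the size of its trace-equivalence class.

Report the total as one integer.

2772

drop 0:x onto floor
drop 1:z onto floor
drop 2:x onto {0:x}
drop 3:a onto {1:z}
drop 4:z onto {3:a}
drop 5:x onto {2:x}
drop 6:x onto {5:x}
drop 7:x onto {6:x}
drop 8:x onto {7:x}
drop 9:b onto {3:a}
drop 10:c onto {3:a}
ground layer = {0:x, 1:z}
drop-orders for the pieces not yet dropped (sum over which currently-grounded one goes next):
  1 to go: {4} 1  {8} 1  {9} 1  {10} 1
  2 to go: {4,8} 2  {4,9} 2  {4,10} 2  {7,8} 1  {8,9} 2  {8,10} 2  {9,10} 2
  3 to go: {4,7,8} 3  {4,8,9} 6  {4,8,10} 6  {4,9,10} 6  {6,7,8} 1  {7,8,9} 3  {7,8,10} 3  {8,9,10} 6
  4 to go: {3,4,9,10} 6  {4,6,7,8} 4  {4,7,8,9} 12  {4,7,8,10} 12  {4,8,9,10} 24  {5,6,7,8} 1  {6,7,8,9} 4  {6,7,8,10} 4  {7,8,9,10} 12
  5 to go: {1,3,4,9,10} 6  {2,5,6,7,8} 1  {3,4,8,9,10} 30  {4,5,6,7,8} 5  {4,6,7,8,9} 20  {4,6,7,8,10} 20  {4,7,8,9,10} 60  {5,6,7,8,9} 5  {5,6,7,8,10} 5  {6,7,8,9,10} 20
  6 to go: {0,2,5,6,7,8} 1  {1,3,4,8,9,10} 36  {2,4,5,6,7,8} 6  {2,5,6,7,8,9} 6  {2,5,6,7,8,10} 6  {3,4,7,8,9,10} 90  {4,5,6,7,8,9} 30  {4,5,6,7,8,10} 30  {4,6,7,8,9,10} 120  {5,6,7,8,9,10} 30
  7 to go: {0,2,4,5,6,7,8} 7  {0,2,5,6,7,8,9} 7  {0,2,5,6,7,8,10} 7  {1,3,4,7,8,9,10} 126  {2,4,5,6,7,8,9} 42  {2,4,5,6,7,8,10} 42  {2,5,6,7,8,9,10} 42  {3,4,6,7,8,9,10} 210  {4,5,6,7,8,9,10} 210
  8 to go: {0,2,4,5,6,7,8,9} 56  {0,2,4,5,6,7,8,10} 56  {0,2,5,6,7,8,9,10} 56  {1,3,4,6,7,8,9,10} 336  {2,4,5,6,7,8,9,10} 336  {3,4,5,6,7,8,9,10} 420
  9 to go: {0,2,4,5,6,7,8,9,10} 504  {1,3,4,5,6,7,8,9,10} 756  {2,3,4,5,6,7,8,9,10} 756
  if 0:x drops first: 1512 orders
  if 1:z drops first: 1260 orders
heap linearizations: 2772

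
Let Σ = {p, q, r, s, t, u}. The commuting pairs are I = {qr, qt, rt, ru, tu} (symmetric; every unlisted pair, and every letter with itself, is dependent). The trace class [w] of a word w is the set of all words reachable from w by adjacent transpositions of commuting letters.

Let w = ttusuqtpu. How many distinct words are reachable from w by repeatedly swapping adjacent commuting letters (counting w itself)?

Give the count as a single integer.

piece 0:t — minimal
piece 1:t rests on {0:t}
piece 2:u — minimal
piece 3:s rests on {1:t, 2:u}
piece 4:u rests on {3:s}
piece 5:q rests on {4:u}
piece 6:t rests on {3:s}
piece 7:p rests on {5:q, 6:t}
piece 8:u rests on {7:p}
minimal pieces: {0:t, 2:u}
ways to finish when only these pieces remain (= sum over removing one remaining piece with nothing left below it):
  1 left: {8}→1
  2 left: {7,8}→1
  3 left: {5,7,8}→1  {6,7,8}→1
  4 left: {4,5,7,8}→1  {5,6,7,8}→2
  5 left: {4,5,6,7,8}→3
  6 left: {3,4,5,6,7,8}→3
  7 left: {1,3,4,5,6,7,8}→3  {2,3,4,5,6,7,8}→3
  placing 0:t first → 6 extensions
  placing 2:u first → 3 extensions
total linear extensions = 9

9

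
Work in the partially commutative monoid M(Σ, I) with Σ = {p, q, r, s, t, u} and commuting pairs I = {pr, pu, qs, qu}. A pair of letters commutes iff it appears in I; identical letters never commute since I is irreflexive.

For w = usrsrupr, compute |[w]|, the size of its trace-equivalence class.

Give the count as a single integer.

drop 0:u onto floor
drop 1:s onto {0:u}
drop 2:r onto {1:s}
drop 3:s onto {2:r}
drop 4:r onto {3:s}
drop 5:u onto {4:r}
drop 6:p onto {3:s}
drop 7:r onto {5:u}
ground layer = {0:u}
drop-orders for the pieces not yet dropped (sum over which currently-grounded one goes next):
  1 to go: {6} 1  {7} 1
  2 to go: {5,7} 1  {6,7} 2
  3 to go: {4,5,7} 1  {5,6,7} 3
  4 to go: {4,5,6,7} 4
  5 to go: {3,4,5,6,7} 4
  6 to go: {2,3,4,5,6,7} 4
  if 0:u drops first: 4 orders

4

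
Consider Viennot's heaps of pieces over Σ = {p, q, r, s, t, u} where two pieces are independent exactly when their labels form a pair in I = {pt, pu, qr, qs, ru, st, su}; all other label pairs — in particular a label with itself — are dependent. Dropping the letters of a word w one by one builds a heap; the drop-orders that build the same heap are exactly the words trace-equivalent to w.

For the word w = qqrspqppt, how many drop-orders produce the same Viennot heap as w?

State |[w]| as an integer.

18

piece 0:q — minimal
piece 1:q rests on {0:q}
piece 2:r — minimal
piece 3:s rests on {2:r}
piece 4:p rests on {1:q, 3:s}
piece 5:q rests on {4:p}
piece 6:p rests on {5:q}
piece 7:p rests on {6:p}
piece 8:t rests on {5:q}
minimal pieces: {0:q, 2:r}
ways to finish when only these pieces remain (= sum over removing one remaining piece with nothing left below it):
  1 left: {7}→1  {8}→1
  2 left: {6,7}→1  {7,8}→2
  3 left: {6,7,8}→3
  4 left: {5,6,7,8}→3
  5 left: {4,5,6,7,8}→3
  6 left: {1,4,5,6,7,8}→3  {3,4,5,6,7,8}→3
  7 left: {0,1,4,5,6,7,8}→3  {1,3,4,5,6,7,8}→6  {2,3,4,5,6,7,8}→3
  placing 0:q first → 9 extensions
  placing 2:r first → 9 extensions
total linear extensions = 18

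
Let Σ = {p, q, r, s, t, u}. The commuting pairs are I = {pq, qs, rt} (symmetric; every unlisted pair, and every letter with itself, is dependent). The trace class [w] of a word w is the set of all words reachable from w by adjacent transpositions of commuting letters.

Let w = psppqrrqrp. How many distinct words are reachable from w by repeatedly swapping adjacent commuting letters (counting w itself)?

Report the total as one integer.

5

0(p) covers ∅
1(s) covers 0:p
2(p) covers 1:s
3(p) covers 2:p
4(q) covers ∅
5(r) covers 3:p, 4:q
6(r) covers 5:r
7(q) covers 6:r
8(r) covers 7:q
9(p) covers 8:r
floor of heap: 0:p, 4:q
completions by unplaced set U, small U first (add the entries for U minus each lowest piece of U):
  |U|=1: {9}:1
  |U|=2: {8,9}:1
  |U|=3: {7,8,9}:1
  |U|=4: {6,7,8,9}:1
  |U|=5: {5,6,7,8,9}:1
  |U|=6: {3,5,6,7,8,9}:1  {4,5,6,7,8,9}:1
  |U|=7: {2,3,5,6,7,8,9}:1  {3,4,5,6,7,8,9}:2
  |U|=8: {1,2,3,5,6,7,8,9}:1  {2,3,4,5,6,7,8,9}:3
  start at 0(p): 4
  start at 4(q): 1
sum over floor = 5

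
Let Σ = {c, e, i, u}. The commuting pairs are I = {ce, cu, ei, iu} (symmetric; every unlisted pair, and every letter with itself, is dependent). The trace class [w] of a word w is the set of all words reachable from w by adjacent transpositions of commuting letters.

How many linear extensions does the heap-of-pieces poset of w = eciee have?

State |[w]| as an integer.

10

0(e) covers ∅
1(c) covers ∅
2(i) covers 1:c
3(e) covers 0:e
4(e) covers 3:e
floor of heap: 0:e, 1:c
completions by unplaced set U, small U first (add the entries for U minus each lowest piece of U):
  |U|=1: {2}:1  {4}:1
  |U|=2: {1,2}:1  {2,4}:2  {3,4}:1
  |U|=3: {0,3,4}:1  {1,2,4}:3  {2,3,4}:3
  start at 0(e): 6
  start at 1(c): 4
sum over floor = 10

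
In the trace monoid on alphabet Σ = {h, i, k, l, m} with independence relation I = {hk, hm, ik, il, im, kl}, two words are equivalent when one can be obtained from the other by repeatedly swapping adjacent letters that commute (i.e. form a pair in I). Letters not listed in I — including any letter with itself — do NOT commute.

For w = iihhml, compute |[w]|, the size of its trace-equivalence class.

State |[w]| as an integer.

0(i) covers ∅
1(i) covers 0:i
2(h) covers 1:i
3(h) covers 2:h
4(m) covers ∅
5(l) covers 3:h, 4:m
floor of heap: 0:i, 4:m
completions by unplaced set U, small U first (add the entries for U minus each lowest piece of U):
  |U|=1: {5}:1
  |U|=2: {3,5}:1  {4,5}:1
  |U|=3: {2,3,5}:1  {3,4,5}:2
  |U|=4: {1,2,3,5}:1  {2,3,4,5}:3
  start at 0(i): 4
  start at 4(m): 1
sum over floor = 5

5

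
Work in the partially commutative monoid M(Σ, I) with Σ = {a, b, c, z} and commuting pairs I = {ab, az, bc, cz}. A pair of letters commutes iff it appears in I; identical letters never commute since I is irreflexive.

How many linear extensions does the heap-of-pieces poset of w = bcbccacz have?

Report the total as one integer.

56

#0=b has no predecessor
#1=c has no predecessor
#2=b depends on [0:b]
#3=c depends on [1:c]
#4=c depends on [3:c]
#5=a depends on [4:c]
#6=c depends on [5:a]
#7=z depends on [2:b]
sources: [0:b, 1:c]
N(rest) = Σ N(rest − s) over sources s of rest; N(one piece) = 1:
  size 1 → [6]=1  [7]=1
  size 2 → [2,7]=1  [5,6]=1  [6,7]=2
  size 3 → [0,2,7]=1  [2,6,7]=3  [4,5,6]=1  [5,6,7]=3
  size 4 → [0,2,6,7]=4  [2,5,6,7]=6  [3,4,5,6]=1  [4,5,6,7]=4
  size 5 → [0,2,5,6,7]=10  [1,3,4,5,6]=1  [2,4,5,6,7]=10  [3,4,5,6,7]=5
  size 6 → [0,2,4,5,6,7]=20  [1,3,4,5,6,7]=6  [2,3,4,5,6,7]=15
  first=0(b) contributes 21
  first=1(c) contributes 35
|[w]| = 56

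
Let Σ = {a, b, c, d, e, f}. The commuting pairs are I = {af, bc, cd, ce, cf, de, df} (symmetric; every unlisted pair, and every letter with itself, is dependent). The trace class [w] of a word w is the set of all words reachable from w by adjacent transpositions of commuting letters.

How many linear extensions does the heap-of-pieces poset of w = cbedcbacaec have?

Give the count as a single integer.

piece 0:c — minimal
piece 1:b — minimal
piece 2:e rests on {1:b}
piece 3:d rests on {1:b}
piece 4:c rests on {0:c}
piece 5:b rests on {2:e, 3:d}
piece 6:a rests on {4:c, 5:b}
piece 7:c rests on {6:a}
piece 8:a rests on {7:c}
piece 9:e rests on {8:a}
piece 10:c rests on {8:a}
minimal pieces: {0:c, 1:b}
ways to finish when only these pieces remain (= sum over removing one remaining piece with nothing left below it):
  1 left: {9}→1  {10}→1
  2 left: {9,10}→2
  3 left: {8,9,10}→2
  4 left: {7,8,9,10}→2
  5 left: {6,7,8,9,10}→2
  6 left: {4,6,7,8,9,10}→2  {5,6,7,8,9,10}→2
  7 left: {0,4,6,7,8,9,10}→2  {2,5,6,7,8,9,10}→2  {3,5,6,7,8,9,10}→2  {4,5,6,7,8,9,10}→4
  8 left: {0,4,5,6,7,8,9,10}→6  {2,3,5,6,7,8,9,10}→4  {2,4,5,6,7,8,9,10}→6  {3,4,5,6,7,8,9,10}→6
  9 left: {0,2,4,5,6,7,8,9,10}→12  {0,3,4,5,6,7,8,9,10}→12  {1,2,3,5,6,7,8,9,10}→4  {2,3,4,5,6,7,8,9,10}→16
  placing 0:c first → 20 extensions
  placing 1:b first → 40 extensions
total linear extensions = 60

60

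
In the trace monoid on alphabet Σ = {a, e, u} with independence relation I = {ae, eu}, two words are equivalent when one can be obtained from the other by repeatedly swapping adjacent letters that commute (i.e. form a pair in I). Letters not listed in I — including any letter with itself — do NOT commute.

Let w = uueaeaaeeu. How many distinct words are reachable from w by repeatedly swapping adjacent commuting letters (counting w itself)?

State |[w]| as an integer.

piece 0:u — minimal
piece 1:u rests on {0:u}
piece 2:e — minimal
piece 3:a rests on {1:u}
piece 4:e rests on {2:e}
piece 5:a rests on {3:a}
piece 6:a rests on {5:a}
piece 7:e rests on {4:e}
piece 8:e rests on {7:e}
piece 9:u rests on {6:a}
minimal pieces: {0:u, 2:e}
ways to finish when only these pieces remain (= sum over removing one remaining piece with nothing left below it):
  1 left: {8}→1  {9}→1
  2 left: {6,9}→1  {7,8}→1  {8,9}→2
  3 left: {4,7,8}→1  {5,6,9}→1  {6,8,9}→3  {7,8,9}→3
  4 left: {2,4,7,8}→1  {3,5,6,9}→1  {4,7,8,9}→4  {5,6,8,9}→4  {6,7,8,9}→6
  5 left: {1,3,5,6,9}→1  {2,4,7,8,9}→5  {3,5,6,8,9}→5  {4,6,7,8,9}→10  {5,6,7,8,9}→10
  6 left: {0,1,3,5,6,9}→1  {1,3,5,6,8,9}→6  {2,4,6,7,8,9}→15  {3,5,6,7,8,9}→15  {4,5,6,7,8,9}→20
  7 left: {0,1,3,5,6,8,9}→7  {1,3,5,6,7,8,9}→21  {2,4,5,6,7,8,9}→35  {3,4,5,6,7,8,9}→35
  8 left: {0,1,3,5,6,7,8,9}→28  {1,3,4,5,6,7,8,9}→56  {2,3,4,5,6,7,8,9}→70
  placing 0:u first → 126 extensions
  placing 2:e first → 84 extensions
total linear extensions = 210

210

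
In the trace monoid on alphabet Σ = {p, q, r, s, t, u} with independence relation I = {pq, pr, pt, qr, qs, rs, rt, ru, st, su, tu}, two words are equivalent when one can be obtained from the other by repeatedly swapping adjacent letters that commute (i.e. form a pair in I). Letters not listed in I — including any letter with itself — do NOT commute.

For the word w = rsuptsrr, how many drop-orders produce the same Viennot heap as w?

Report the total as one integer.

560

#0=r has no predecessor
#1=s has no predecessor
#2=u has no predecessor
#3=p depends on [1:s, 2:u]
#4=t has no predecessor
#5=s depends on [3:p]
#6=r depends on [0:r]
#7=r depends on [6:r]
sources: [0:r, 1:s, 2:u, 4:t]
N(rest) = Σ N(rest − s) over sources s of rest; N(one piece) = 1:
  size 1 → [4]=1  [5]=1  [7]=1
  size 2 → [3,5]=1  [4,5]=2  [4,7]=2  [5,7]=2  [6,7]=1
  size 3 → [0,6,7]=1  [1,3,5]=1  [2,3,5]=1  [3,4,5]=3  [3,5,7]=3  [4,5,7]=6  [4,6,7]=3  [5,6,7]=3
  size 4 → [0,4,6,7]=4  [0,5,6,7]=4  [1,2,3,5]=2  [1,3,4,5]=4  [1,3,5,7]=4  [2,3,4,5]=4  [2,3,5,7]=4  [3,4,5,7]=12  [3,5,6,7]=6  [4,5,6,7]=12
  size 5 → [0,3,5,6,7]=10  [0,4,5,6,7]=20  [1,2,3,4,5]=10  [1,2,3,5,7]=10  [1,3,4,5,7]=20  [1,3,5,6,7]=10  [2,3,4,5,7]=20  [2,3,5,6,7]=10  [3,4,5,6,7]=30
  size 6 → [0,1,3,5,6,7]=20  [0,2,3,5,6,7]=20  [0,3,4,5,6,7]=60  [1,2,3,4,5,7]=60  [1,2,3,5,6,7]=30  [1,3,4,5,6,7]=60  [2,3,4,5,6,7]=60
  first=0(r) contributes 210
  first=1(s) contributes 140
  first=2(u) contributes 140
  first=4(t) contributes 70
|[w]| = 560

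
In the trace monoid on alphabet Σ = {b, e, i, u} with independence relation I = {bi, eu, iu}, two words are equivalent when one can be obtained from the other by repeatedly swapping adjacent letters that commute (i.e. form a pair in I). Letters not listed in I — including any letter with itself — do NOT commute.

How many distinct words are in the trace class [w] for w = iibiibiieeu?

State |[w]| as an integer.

0(i) covers ∅
1(i) covers 0:i
2(b) covers ∅
3(i) covers 1:i
4(i) covers 3:i
5(b) covers 2:b
6(i) covers 4:i
7(i) covers 6:i
8(e) covers 5:b, 7:i
9(e) covers 8:e
10(u) covers 5:b
floor of heap: 0:i, 2:b
completions by unplaced set U, small U first (add the entries for U minus each lowest piece of U):
  |U|=1: {9}:1  {10}:1
  |U|=2: {8,9}:1  {9,10}:2
  |U|=3: {7,8,9}:1  {8,9,10}:3
  |U|=4: {5,8,9,10}:3  {6,7,8,9}:1  {7,8,9,10}:4
  |U|=5: {2,5,8,9,10}:3  {4,6,7,8,9}:1  {5,7,8,9,10}:7  {6,7,8,9,10}:5
  |U|=6: {2,5,7,8,9,10}:10  {3,4,6,7,8,9}:1  {4,6,7,8,9,10}:6  {5,6,7,8,9,10}:12
  |U|=7: {1,3,4,6,7,8,9}:1  {2,5,6,7,8,9,10}:22  {3,4,6,7,8,9,10}:7  {4,5,6,7,8,9,10}:18
  |U|=8: {0,1,3,4,6,7,8,9}:1  {1,3,4,6,7,8,9,10}:8  {2,4,5,6,7,8,9,10}:40  {3,4,5,6,7,8,9,10}:25
  |U|=9: {0,1,3,4,6,7,8,9,10}:9  {1,3,4,5,6,7,8,9,10}:33  {2,3,4,5,6,7,8,9,10}:65
  start at 0(i): 98
  start at 2(b): 42
sum over floor = 140

140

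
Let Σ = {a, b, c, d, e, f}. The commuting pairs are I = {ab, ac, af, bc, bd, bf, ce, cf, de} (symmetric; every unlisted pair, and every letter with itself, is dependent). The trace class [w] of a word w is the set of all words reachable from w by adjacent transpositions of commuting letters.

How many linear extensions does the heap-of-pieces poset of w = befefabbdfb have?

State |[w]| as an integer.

70

0(b) covers ∅
1(e) covers 0:b
2(f) covers 1:e
3(e) covers 2:f
4(f) covers 3:e
5(a) covers 3:e
6(b) covers 3:e
7(b) covers 6:b
8(d) covers 4:f, 5:a
9(f) covers 8:d
10(b) covers 7:b
floor of heap: 0:b
completions by unplaced set U, small U first (add the entries for U minus each lowest piece of U):
  |U|=1: {9}:1  {10}:1
  |U|=2: {7,10}:1  {8,9}:1  {9,10}:2
  |U|=3: {4,8,9}:1  {5,8,9}:1  {6,7,10}:1  {7,9,10}:3  {8,9,10}:3
  |U|=4: {4,5,8,9}:2  {4,8,9,10}:4  {5,8,9,10}:4  {6,7,9,10}:4  {7,8,9,10}:6
  |U|=5: {4,5,8,9,10}:10  {4,7,8,9,10}:10  {5,7,8,9,10}:10  {6,7,8,9,10}:10
  |U|=6: {4,5,7,8,9,10}:30  {4,6,7,8,9,10}:20  {5,6,7,8,9,10}:20
  |U|=7: {4,5,6,7,8,9,10}:70
  |U|=8: {3,4,5,6,7,8,9,10}:70
  |U|=9: {2,3,4,5,6,7,8,9,10}:70
  start at 0(b): 70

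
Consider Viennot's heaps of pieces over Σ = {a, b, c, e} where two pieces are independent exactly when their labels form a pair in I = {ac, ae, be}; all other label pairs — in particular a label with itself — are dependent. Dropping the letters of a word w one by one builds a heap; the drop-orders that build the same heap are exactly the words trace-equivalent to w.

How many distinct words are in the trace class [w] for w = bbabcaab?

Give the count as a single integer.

3

#0=b has no predecessor
#1=b depends on [0:b]
#2=a depends on [1:b]
#3=b depends on [2:a]
#4=c depends on [3:b]
#5=a depends on [3:b]
#6=a depends on [5:a]
#7=b depends on [4:c, 6:a]
sources: [0:b]
N(rest) = Σ N(rest − s) over sources s of rest; N(one piece) = 1:
  size 1 → [7]=1
  size 2 → [4,7]=1  [6,7]=1
  size 3 → [4,6,7]=2  [5,6,7]=1
  size 4 → [4,5,6,7]=3
  size 5 → [3,4,5,6,7]=3
  size 6 → [2,3,4,5,6,7]=3
  first=0(b) contributes 3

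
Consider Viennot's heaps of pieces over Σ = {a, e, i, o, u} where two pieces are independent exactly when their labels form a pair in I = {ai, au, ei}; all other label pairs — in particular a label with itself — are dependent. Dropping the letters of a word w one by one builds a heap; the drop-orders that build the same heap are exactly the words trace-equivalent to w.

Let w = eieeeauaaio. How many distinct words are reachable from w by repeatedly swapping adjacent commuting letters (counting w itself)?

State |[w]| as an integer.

60

#0=e has no predecessor
#1=i has no predecessor
#2=e depends on [0:e]
#3=e depends on [2:e]
#4=e depends on [3:e]
#5=a depends on [4:e]
#6=u depends on [1:i, 4:e]
#7=a depends on [5:a]
#8=a depends on [7:a]
#9=i depends on [6:u]
#10=o depends on [8:a, 9:i]
sources: [0:e, 1:i]
N(rest) = Σ N(rest − s) over sources s of rest; N(one piece) = 1:
  size 1 → [10]=1
  size 2 → [8,10]=1  [9,10]=1
  size 3 → [6,9,10]=1  [7,8,10]=1  [8,9,10]=2
  size 4 → [1,6,9,10]=1  [5,7,8,10]=1  [6,8,9,10]=3  [7,8,9,10]=3
  size 5 → [1,6,8,9,10]=4  [5,7,8,9,10]=4  [6,7,8,9,10]=6
  size 6 → [1,6,7,8,9,10]=10  [5,6,7,8,9,10]=10
  size 7 → [1,5,6,7,8,9,10]=20  [4,5,6,7,8,9,10]=10
  size 8 → [1,4,5,6,7,8,9,10]=30  [3,4,5,6,7,8,9,10]=10
  size 9 → [1,3,4,5,6,7,8,9,10]=40  [2,3,4,5,6,7,8,9,10]=10
  first=0(e) contributes 50
  first=1(i) contributes 10
|[w]| = 60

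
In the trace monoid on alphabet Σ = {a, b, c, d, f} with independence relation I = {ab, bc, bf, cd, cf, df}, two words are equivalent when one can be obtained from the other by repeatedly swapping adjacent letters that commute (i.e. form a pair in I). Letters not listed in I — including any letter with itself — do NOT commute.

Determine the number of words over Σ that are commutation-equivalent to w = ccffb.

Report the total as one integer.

drop 0:c onto floor
drop 1:c onto {0:c}
drop 2:f onto floor
drop 3:f onto {2:f}
drop 4:b onto floor
ground layer = {0:c, 2:f, 4:b}
drop-orders for the pieces not yet dropped (sum over which currently-grounded one goes next):
  1 to go: {1} 1  {3} 1  {4} 1
  2 to go: {0,1} 1  {1,3} 2  {1,4} 2  {2,3} 1  {3,4} 2
  3 to go: {0,1,3} 3  {0,1,4} 3  {1,2,3} 3  {1,3,4} 6  {2,3,4} 3
  if 0:c drops first: 12 orders
  if 2:f drops first: 12 orders
  if 4:b drops first: 6 orders
heap linearizations: 30

30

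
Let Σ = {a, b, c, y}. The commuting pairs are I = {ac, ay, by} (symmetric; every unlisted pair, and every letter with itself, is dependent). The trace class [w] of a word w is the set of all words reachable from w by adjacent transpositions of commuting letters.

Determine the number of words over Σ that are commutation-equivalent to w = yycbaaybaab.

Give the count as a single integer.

8

drop 0:y onto floor
drop 1:y onto {0:y}
drop 2:c onto {1:y}
drop 3:b onto {2:c}
drop 4:a onto {3:b}
drop 5:a onto {4:a}
drop 6:y onto {2:c}
drop 7:b onto {5:a}
drop 8:a onto {7:b}
drop 9:a onto {8:a}
drop 10:b onto {9:a}
ground layer = {0:y}
drop-orders for the pieces not yet dropped (sum over which currently-grounded one goes next):
  1 to go: {6} 1  {10} 1
  2 to go: {6,10} 2  {9,10} 1
  3 to go: {6,9,10} 3  {8,9,10} 1
  4 to go: {6,8,9,10} 4  {7,8,9,10} 1
  5 to go: {5,7,8,9,10} 1  {6,7,8,9,10} 5
  6 to go: {4,5,7,8,9,10} 1  {5,6,7,8,9,10} 6
  7 to go: {3,4,5,7,8,9,10} 1  {4,5,6,7,8,9,10} 7
  8 to go: {3,4,5,6,7,8,9,10} 8
  9 to go: {2,3,4,5,6,7,8,9,10} 8
  if 0:y drops first: 8 orders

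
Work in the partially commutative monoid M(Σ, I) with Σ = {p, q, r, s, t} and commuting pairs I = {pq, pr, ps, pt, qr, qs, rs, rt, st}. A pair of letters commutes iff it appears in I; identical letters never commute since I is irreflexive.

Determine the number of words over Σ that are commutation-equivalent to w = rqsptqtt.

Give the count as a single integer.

336

0(r) covers ∅
1(q) covers ∅
2(s) covers ∅
3(p) covers ∅
4(t) covers 1:q
5(q) covers 4:t
6(t) covers 5:q
7(t) covers 6:t
floor of heap: 0:r, 1:q, 2:s, 3:p
completions by unplaced set U, small U first (add the entries for U minus each lowest piece of U):
  |U|=1: {0}:1  {2}:1  {3}:1  {7}:1
  |U|=2: {0,2}:2  {0,3}:2  {0,7}:2  {2,3}:2  {2,7}:2  {3,7}:2  {6,7}:1
  |U|=3: {0,2,3}:6  {0,2,7}:6  {0,3,7}:6  {0,6,7}:3  {2,3,7}:6  {2,6,7}:3  {3,6,7}:3  {5,6,7}:1
  |U|=4: {0,2,3,7}:24  {0,2,6,7}:12  {0,3,6,7}:12  {0,5,6,7}:4  {2,3,6,7}:12  {2,5,6,7}:4  {3,5,6,7}:4  {4,5,6,7}:1
  |U|=5: {0,2,3,6,7}:60  {0,2,5,6,7}:20  {0,3,5,6,7}:20  {0,4,5,6,7}:5  {1,4,5,6,7}:1  {2,3,5,6,7}:20  {2,4,5,6,7}:5  {3,4,5,6,7}:5
  |U|=6: {0,1,4,5,6,7}:6  {0,2,3,5,6,7}:120  {0,2,4,5,6,7}:30  {0,3,4,5,6,7}:30  {1,2,4,5,6,7}:6  {1,3,4,5,6,7}:6  {2,3,4,5,6,7}:30
  start at 0(r): 42
  start at 1(q): 210
  start at 2(s): 42
  start at 3(p): 42
sum over floor = 336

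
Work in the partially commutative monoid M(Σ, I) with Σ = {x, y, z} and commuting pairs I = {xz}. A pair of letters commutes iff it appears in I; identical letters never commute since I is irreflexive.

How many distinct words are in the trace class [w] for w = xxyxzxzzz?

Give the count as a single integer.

piece 0:x — minimal
piece 1:x rests on {0:x}
piece 2:y rests on {1:x}
piece 3:x rests on {2:y}
piece 4:z rests on {2:y}
piece 5:x rests on {3:x}
piece 6:z rests on {4:z}
piece 7:z rests on {6:z}
piece 8:z rests on {7:z}
minimal pieces: {0:x}
ways to finish when only these pieces remain (= sum over removing one remaining piece with nothing left below it):
  1 left: {5}→1  {8}→1
  2 left: {3,5}→1  {5,8}→2  {7,8}→1
  3 left: {3,5,8}→3  {5,7,8}→3  {6,7,8}→1
  4 left: {3,5,7,8}→6  {4,6,7,8}→1  {5,6,7,8}→4
  5 left: {3,5,6,7,8}→10  {4,5,6,7,8}→5
  6 left: {3,4,5,6,7,8}→15
  7 left: {2,3,4,5,6,7,8}→15
  placing 0:x first → 15 extensions

15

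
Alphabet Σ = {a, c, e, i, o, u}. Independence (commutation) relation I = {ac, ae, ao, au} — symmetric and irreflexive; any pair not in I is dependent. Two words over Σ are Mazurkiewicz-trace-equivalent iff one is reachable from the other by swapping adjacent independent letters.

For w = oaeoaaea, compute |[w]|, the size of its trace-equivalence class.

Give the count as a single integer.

piece 0:o — minimal
piece 1:a — minimal
piece 2:e rests on {0:o}
piece 3:o rests on {2:e}
piece 4:a rests on {1:a}
piece 5:a rests on {4:a}
piece 6:e rests on {3:o}
piece 7:a rests on {5:a}
minimal pieces: {0:o, 1:a}
ways to finish when only these pieces remain (= sum over removing one remaining piece with nothing left below it):
  1 left: {6}→1  {7}→1
  2 left: {3,6}→1  {5,7}→1  {6,7}→2
  3 left: {2,3,6}→1  {3,6,7}→3  {4,5,7}→1  {5,6,7}→3
  4 left: {0,2,3,6}→1  {1,4,5,7}→1  {2,3,6,7}→4  {3,5,6,7}→6  {4,5,6,7}→4
  5 left: {0,2,3,6,7}→5  {1,4,5,6,7}→5  {2,3,5,6,7}→10  {3,4,5,6,7}→10
  6 left: {0,2,3,5,6,7}→15  {1,3,4,5,6,7}→15  {2,3,4,5,6,7}→20
  placing 0:o first → 35 extensions
  placing 1:a first → 35 extensions
total linear extensions = 70

70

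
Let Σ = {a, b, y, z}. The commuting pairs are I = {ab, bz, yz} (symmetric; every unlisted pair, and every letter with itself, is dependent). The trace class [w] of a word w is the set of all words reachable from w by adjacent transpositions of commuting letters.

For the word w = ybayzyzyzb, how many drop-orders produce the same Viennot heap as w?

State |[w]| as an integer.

0(y) covers ∅
1(b) covers 0:y
2(a) covers 0:y
3(y) covers 1:b, 2:a
4(z) covers 2:a
5(y) covers 3:y
6(z) covers 4:z
7(y) covers 5:y
8(z) covers 6:z
9(b) covers 7:y
floor of heap: 0:y
completions by unplaced set U, small U first (add the entries for U minus each lowest piece of U):
  |U|=1: {8}:1  {9}:1
  |U|=2: {6,8}:1  {7,9}:1  {8,9}:2
  |U|=3: {4,6,8}:1  {5,7,9}:1  {6,8,9}:3  {7,8,9}:3
  |U|=4: {3,5,7,9}:1  {4,6,8,9}:4  {5,7,8,9}:4  {6,7,8,9}:6
  |U|=5: {1,3,5,7,9}:1  {3,5,7,8,9}:5  {4,6,7,8,9}:10  {5,6,7,8,9}:10
  |U|=6: {1,3,5,7,8,9}:6  {3,5,6,7,8,9}:15  {4,5,6,7,8,9}:20
  |U|=7: {1,3,5,6,7,8,9}:21  {3,4,5,6,7,8,9}:35
  |U|=8: {1,3,4,5,6,7,8,9}:56  {2,3,4,5,6,7,8,9}:35
  start at 0(y): 91

91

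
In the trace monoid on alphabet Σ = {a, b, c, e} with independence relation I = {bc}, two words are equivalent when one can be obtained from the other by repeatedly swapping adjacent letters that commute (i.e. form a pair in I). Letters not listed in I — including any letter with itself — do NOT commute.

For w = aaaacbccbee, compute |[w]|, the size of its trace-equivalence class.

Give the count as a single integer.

10

piece 0:a — minimal
piece 1:a rests on {0:a}
piece 2:a rests on {1:a}
piece 3:a rests on {2:a}
piece 4:c rests on {3:a}
piece 5:b rests on {3:a}
piece 6:c rests on {4:c}
piece 7:c rests on {6:c}
piece 8:b rests on {5:b}
piece 9:e rests on {7:c, 8:b}
piece 10:e rests on {9:e}
minimal pieces: {0:a}
ways to finish when only these pieces remain (= sum over removing one remaining piece with nothing left below it):
  1 left: {10}→1
  2 left: {9,10}→1
  3 left: {7,9,10}→1  {8,9,10}→1
  4 left: {5,8,9,10}→1  {6,7,9,10}→1  {7,8,9,10}→2
  5 left: {4,6,7,9,10}→1  {5,7,8,9,10}→3  {6,7,8,9,10}→3
  6 left: {4,6,7,8,9,10}→4  {5,6,7,8,9,10}→6
  7 left: {4,5,6,7,8,9,10}→10
  8 left: {3,4,5,6,7,8,9,10}→10
  9 left: {2,3,4,5,6,7,8,9,10}→10
  placing 0:a first → 10 extensions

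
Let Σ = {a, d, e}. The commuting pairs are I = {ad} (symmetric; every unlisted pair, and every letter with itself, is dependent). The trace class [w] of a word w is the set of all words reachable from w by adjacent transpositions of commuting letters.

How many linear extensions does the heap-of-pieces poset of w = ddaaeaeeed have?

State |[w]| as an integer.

0(d) covers ∅
1(d) covers 0:d
2(a) covers ∅
3(a) covers 2:a
4(e) covers 1:d, 3:a
5(a) covers 4:e
6(e) covers 5:a
7(e) covers 6:e
8(e) covers 7:e
9(d) covers 8:e
floor of heap: 0:d, 2:a
completions by unplaced set U, small U first (add the entries for U minus each lowest piece of U):
  |U|=1: {9}:1
  |U|=2: {8,9}:1
  |U|=3: {7,8,9}:1
  |U|=4: {6,7,8,9}:1
  |U|=5: {5,6,7,8,9}:1
  |U|=6: {4,5,6,7,8,9}:1
  |U|=7: {1,4,5,6,7,8,9}:1  {3,4,5,6,7,8,9}:1
  |U|=8: {0,1,4,5,6,7,8,9}:1  {1,3,4,5,6,7,8,9}:2  {2,3,4,5,6,7,8,9}:1
  start at 0(d): 3
  start at 2(a): 3
sum over floor = 6

6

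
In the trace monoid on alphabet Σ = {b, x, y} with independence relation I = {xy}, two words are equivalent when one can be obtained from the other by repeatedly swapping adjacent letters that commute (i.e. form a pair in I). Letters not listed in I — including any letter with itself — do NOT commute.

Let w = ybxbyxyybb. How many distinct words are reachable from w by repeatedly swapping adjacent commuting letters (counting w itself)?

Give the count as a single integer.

4

drop 0:y onto floor
drop 1:b onto {0:y}
drop 2:x onto {1:b}
drop 3:b onto {2:x}
drop 4:y onto {3:b}
drop 5:x onto {3:b}
drop 6:y onto {4:y}
drop 7:y onto {6:y}
drop 8:b onto {5:x, 7:y}
drop 9:b onto {8:b}
ground layer = {0:y}
drop-orders for the pieces not yet dropped (sum over which currently-grounded one goes next):
  1 to go: {9} 1
  2 to go: {8,9} 1
  3 to go: {5,8,9} 1  {7,8,9} 1
  4 to go: {5,7,8,9} 2  {6,7,8,9} 1
  5 to go: {4,6,7,8,9} 1  {5,6,7,8,9} 3
  6 to go: {4,5,6,7,8,9} 4
  7 to go: {3,4,5,6,7,8,9} 4
  8 to go: {2,3,4,5,6,7,8,9} 4
  if 0:y drops first: 4 orders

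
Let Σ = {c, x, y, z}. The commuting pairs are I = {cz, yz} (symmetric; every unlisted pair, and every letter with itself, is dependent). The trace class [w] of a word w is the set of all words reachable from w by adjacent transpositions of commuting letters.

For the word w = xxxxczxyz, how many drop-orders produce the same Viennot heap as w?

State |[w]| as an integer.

piece 0:x — minimal
piece 1:x rests on {0:x}
piece 2:x rests on {1:x}
piece 3:x rests on {2:x}
piece 4:c rests on {3:x}
piece 5:z rests on {3:x}
piece 6:x rests on {4:c, 5:z}
piece 7:y rests on {6:x}
piece 8:z rests on {6:x}
minimal pieces: {0:x}
ways to finish when only these pieces remain (= sum over removing one remaining piece with nothing left below it):
  1 left: {7}→1  {8}→1
  2 left: {7,8}→2
  3 left: {6,7,8}→2
  4 left: {4,6,7,8}→2  {5,6,7,8}→2
  5 left: {4,5,6,7,8}→4
  6 left: {3,4,5,6,7,8}→4
  7 left: {2,3,4,5,6,7,8}→4
  placing 0:x first → 4 extensions

4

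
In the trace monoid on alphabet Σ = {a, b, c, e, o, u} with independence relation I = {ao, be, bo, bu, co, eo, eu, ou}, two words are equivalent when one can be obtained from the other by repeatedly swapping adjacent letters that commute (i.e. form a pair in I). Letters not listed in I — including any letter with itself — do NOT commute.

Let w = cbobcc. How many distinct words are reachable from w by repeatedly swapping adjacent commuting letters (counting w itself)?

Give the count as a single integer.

6

#0=c has no predecessor
#1=b depends on [0:c]
#2=o has no predecessor
#3=b depends on [1:b]
#4=c depends on [3:b]
#5=c depends on [4:c]
sources: [0:c, 2:o]
N(rest) = Σ N(rest − s) over sources s of rest; N(one piece) = 1:
  size 1 → [2]=1  [5]=1
  size 2 → [2,5]=2  [4,5]=1
  size 3 → [2,4,5]=3  [3,4,5]=1
  size 4 → [1,3,4,5]=1  [2,3,4,5]=4
  first=0(c) contributes 5
  first=2(o) contributes 1
|[w]| = 6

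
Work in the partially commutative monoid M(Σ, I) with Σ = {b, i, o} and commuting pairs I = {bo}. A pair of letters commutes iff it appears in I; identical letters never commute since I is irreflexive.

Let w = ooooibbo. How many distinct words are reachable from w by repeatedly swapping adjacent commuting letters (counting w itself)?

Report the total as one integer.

0(o) covers ∅
1(o) covers 0:o
2(o) covers 1:o
3(o) covers 2:o
4(i) covers 3:o
5(b) covers 4:i
6(b) covers 5:b
7(o) covers 4:i
floor of heap: 0:o
completions by unplaced set U, small U first (add the entries for U minus each lowest piece of U):
  |U|=1: {6}:1  {7}:1
  |U|=2: {5,6}:1  {6,7}:2
  |U|=3: {5,6,7}:3
  |U|=4: {4,5,6,7}:3
  |U|=5: {3,4,5,6,7}:3
  |U|=6: {2,3,4,5,6,7}:3
  start at 0(o): 3

3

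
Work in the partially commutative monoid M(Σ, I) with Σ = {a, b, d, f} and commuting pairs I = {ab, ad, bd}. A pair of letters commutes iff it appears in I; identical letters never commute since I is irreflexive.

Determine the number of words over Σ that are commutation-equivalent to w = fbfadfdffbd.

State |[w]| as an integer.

4

drop 0:f onto floor
drop 1:b onto {0:f}
drop 2:f onto {1:b}
drop 3:a onto {2:f}
drop 4:d onto {2:f}
drop 5:f onto {3:a, 4:d}
drop 6:d onto {5:f}
drop 7:f onto {6:d}
drop 8:f onto {7:f}
drop 9:b onto {8:f}
drop 10:d onto {8:f}
ground layer = {0:f}
drop-orders for the pieces not yet dropped (sum over which currently-grounded one goes next):
  1 to go: {9} 1  {10} 1
  2 to go: {9,10} 2
  3 to go: {8,9,10} 2
  4 to go: {7,8,9,10} 2
  5 to go: {6,7,8,9,10} 2
  6 to go: {5,6,7,8,9,10} 2
  7 to go: {3,5,6,7,8,9,10} 2  {4,5,6,7,8,9,10} 2
  8 to go: {3,4,5,6,7,8,9,10} 4
  9 to go: {2,3,4,5,6,7,8,9,10} 4
  if 0:f drops first: 4 orders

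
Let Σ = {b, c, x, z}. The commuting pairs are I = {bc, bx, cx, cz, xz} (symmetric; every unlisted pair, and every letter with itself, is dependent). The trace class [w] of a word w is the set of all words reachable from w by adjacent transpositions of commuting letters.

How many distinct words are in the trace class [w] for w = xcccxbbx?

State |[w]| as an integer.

piece 0:x — minimal
piece 1:c — minimal
piece 2:c rests on {1:c}
piece 3:c rests on {2:c}
piece 4:x rests on {0:x}
piece 5:b — minimal
piece 6:b rests on {5:b}
piece 7:x rests on {4:x}
minimal pieces: {0:x, 1:c, 5:b}
ways to finish when only these pieces remain (= sum over removing one remaining piece with nothing left below it):
  1 left: {3}→1  {6}→1  {7}→1
  2 left: {2,3}→1  {3,6}→2  {3,7}→2  {4,7}→1  {5,6}→1  {6,7}→2
  3 left: {0,4,7}→1  {1,2,3}→1  {2,3,6}→3  {2,3,7}→3  {3,4,7}→3  {3,5,6}→3  {3,6,7}→6  {4,6,7}→3  {5,6,7}→3
  4 left: {0,3,4,7}→4  {0,4,6,7}→4  {1,2,3,6}→4  {1,2,3,7}→4  {2,3,4,7}→6  {2,3,5,6}→6  {2,3,6,7}→12  {3,4,6,7}→12  {3,5,6,7}→12  {4,5,6,7}→6
  5 left: {0,2,3,4,7}→10  {0,3,4,6,7}→20  {0,4,5,6,7}→10  {1,2,3,4,7}→10  {1,2,3,5,6}→10  {1,2,3,6,7}→20  {2,3,4,6,7}→30  {2,3,5,6,7}→30  {3,4,5,6,7}→30
  6 left: {0,1,2,3,4,7}→20  {0,2,3,4,6,7}→60  {0,3,4,5,6,7}→60  {1,2,3,4,6,7}→60  {1,2,3,5,6,7}→60  {2,3,4,5,6,7}→90
  placing 0:x first → 210 extensions
  placing 1:c first → 210 extensions
  placing 5:b first → 140 extensions
total linear extensions = 560

560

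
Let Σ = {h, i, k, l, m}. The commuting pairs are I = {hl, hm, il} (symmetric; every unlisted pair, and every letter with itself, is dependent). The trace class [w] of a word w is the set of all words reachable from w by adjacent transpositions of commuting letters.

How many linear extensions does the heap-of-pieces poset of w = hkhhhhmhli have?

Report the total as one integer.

27

drop 0:h onto floor
drop 1:k onto {0:h}
drop 2:h onto {1:k}
drop 3:h onto {2:h}
drop 4:h onto {3:h}
drop 5:h onto {4:h}
drop 6:m onto {1:k}
drop 7:h onto {5:h}
drop 8:l onto {6:m}
drop 9:i onto {6:m, 7:h}
ground layer = {0:h}
drop-orders for the pieces not yet dropped (sum over which currently-grounded one goes next):
  1 to go: {8} 1  {9} 1
  2 to go: {7,9} 1  {8,9} 2
  3 to go: {5,7,9} 1  {6,8,9} 2  {7,8,9} 3
  4 to go: {4,5,7,9} 1  {5,7,8,9} 4  {6,7,8,9} 5
  5 to go: {3,4,5,7,9} 1  {4,5,7,8,9} 5  {5,6,7,8,9} 9
  6 to go: {2,3,4,5,7,9} 1  {3,4,5,7,8,9} 6  {4,5,6,7,8,9} 14
  7 to go: {2,3,4,5,7,8,9} 7  {3,4,5,6,7,8,9} 20
  8 to go: {2,3,4,5,6,7,8,9} 27
  if 0:h drops first: 27 orders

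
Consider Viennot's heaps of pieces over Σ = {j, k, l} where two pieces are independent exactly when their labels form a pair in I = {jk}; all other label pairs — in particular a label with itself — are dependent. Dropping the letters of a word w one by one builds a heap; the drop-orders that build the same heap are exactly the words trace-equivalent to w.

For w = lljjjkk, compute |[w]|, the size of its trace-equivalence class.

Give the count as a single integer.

piece 0:l — minimal
piece 1:l rests on {0:l}
piece 2:j rests on {1:l}
piece 3:j rests on {2:j}
piece 4:j rests on {3:j}
piece 5:k rests on {1:l}
piece 6:k rests on {5:k}
minimal pieces: {0:l}
ways to finish when only these pieces remain (= sum over removing one remaining piece with nothing left below it):
  1 left: {4}→1  {6}→1
  2 left: {3,4}→1  {4,6}→2  {5,6}→1
  3 left: {2,3,4}→1  {3,4,6}→3  {4,5,6}→3
  4 left: {2,3,4,6}→4  {3,4,5,6}→6
  5 left: {2,3,4,5,6}→10
  placing 0:l first → 10 extensions

10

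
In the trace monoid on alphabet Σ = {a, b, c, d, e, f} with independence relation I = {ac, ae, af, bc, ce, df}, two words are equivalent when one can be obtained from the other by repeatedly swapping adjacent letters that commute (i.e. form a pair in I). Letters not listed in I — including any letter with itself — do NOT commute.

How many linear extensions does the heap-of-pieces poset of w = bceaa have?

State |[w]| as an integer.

0(b) covers ∅
1(c) covers ∅
2(e) covers 0:b
3(a) covers 0:b
4(a) covers 3:a
floor of heap: 0:b, 1:c
completions by unplaced set U, small U first (add the entries for U minus each lowest piece of U):
  |U|=1: {1}:1  {2}:1  {4}:1
  |U|=2: {1,2}:2  {1,4}:2  {2,4}:2  {3,4}:1
  |U|=3: {1,2,4}:6  {1,3,4}:3  {2,3,4}:3
  start at 0(b): 12
  start at 1(c): 3
sum over floor = 15

15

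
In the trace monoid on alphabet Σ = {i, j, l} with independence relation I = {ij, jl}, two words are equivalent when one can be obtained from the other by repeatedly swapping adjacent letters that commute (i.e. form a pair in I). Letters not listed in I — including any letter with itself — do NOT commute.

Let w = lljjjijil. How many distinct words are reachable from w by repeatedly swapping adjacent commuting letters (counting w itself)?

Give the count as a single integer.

piece 0:l — minimal
piece 1:l rests on {0:l}
piece 2:j — minimal
piece 3:j rests on {2:j}
piece 4:j rests on {3:j}
piece 5:i rests on {1:l}
piece 6:j rests on {4:j}
piece 7:i rests on {5:i}
piece 8:l rests on {7:i}
minimal pieces: {0:l, 2:j}
ways to finish when only these pieces remain (= sum over removing one remaining piece with nothing left below it):
  1 left: {6}→1  {8}→1
  2 left: {4,6}→1  {6,8}→2  {7,8}→1
  3 left: {3,4,6}→1  {4,6,8}→3  {5,7,8}→1  {6,7,8}→3
  4 left: {1,5,7,8}→1  {2,3,4,6}→1  {3,4,6,8}→4  {4,6,7,8}→6  {5,6,7,8}→4
  5 left: {0,1,5,7,8}→1  {1,5,6,7,8}→5  {2,3,4,6,8}→5  {3,4,6,7,8}→10  {4,5,6,7,8}→10
  6 left: {0,1,5,6,7,8}→6  {1,4,5,6,7,8}→15  {2,3,4,6,7,8}→15  {3,4,5,6,7,8}→20
  7 left: {0,1,4,5,6,7,8}→21  {1,3,4,5,6,7,8}→35  {2,3,4,5,6,7,8}→35
  placing 0:l first → 70 extensions
  placing 2:j first → 56 extensions
total linear extensions = 126

126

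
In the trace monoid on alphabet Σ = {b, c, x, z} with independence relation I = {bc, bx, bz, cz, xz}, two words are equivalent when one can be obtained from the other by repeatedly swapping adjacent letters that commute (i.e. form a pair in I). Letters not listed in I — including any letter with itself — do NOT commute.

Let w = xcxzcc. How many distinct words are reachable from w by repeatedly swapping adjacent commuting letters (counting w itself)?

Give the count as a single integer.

0(x) covers ∅
1(c) covers 0:x
2(x) covers 1:c
3(z) covers ∅
4(c) covers 2:x
5(c) covers 4:c
floor of heap: 0:x, 3:z
completions by unplaced set U, small U first (add the entries for U minus each lowest piece of U):
  |U|=1: {3}:1  {5}:1
  |U|=2: {3,5}:2  {4,5}:1
  |U|=3: {2,4,5}:1  {3,4,5}:3
  |U|=4: {1,2,4,5}:1  {2,3,4,5}:4
  start at 0(x): 5
  start at 3(z): 1
sum over floor = 6

6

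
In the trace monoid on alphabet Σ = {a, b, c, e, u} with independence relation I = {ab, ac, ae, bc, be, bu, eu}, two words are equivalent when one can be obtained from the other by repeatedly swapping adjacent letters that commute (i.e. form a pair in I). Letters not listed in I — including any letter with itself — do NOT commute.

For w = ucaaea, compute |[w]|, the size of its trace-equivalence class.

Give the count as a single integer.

#0=u has no predecessor
#1=c depends on [0:u]
#2=a depends on [0:u]
#3=a depends on [2:a]
#4=e depends on [1:c]
#5=a depends on [3:a]
sources: [0:u]
N(rest) = Σ N(rest − s) over sources s of rest; N(one piece) = 1:
  size 1 → [4]=1  [5]=1
  size 2 → [1,4]=1  [3,5]=1  [4,5]=2
  size 3 → [1,4,5]=3  [2,3,5]=1  [3,4,5]=3
  size 4 → [1,3,4,5]=6  [2,3,4,5]=4
  first=0(u) contributes 10

10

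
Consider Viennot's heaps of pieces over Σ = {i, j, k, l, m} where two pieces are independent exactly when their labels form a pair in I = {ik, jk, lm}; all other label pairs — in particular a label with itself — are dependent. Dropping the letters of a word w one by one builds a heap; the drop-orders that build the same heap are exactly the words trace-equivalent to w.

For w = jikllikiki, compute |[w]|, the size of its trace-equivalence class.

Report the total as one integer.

piece 0:j — minimal
piece 1:i rests on {0:j}
piece 2:k — minimal
piece 3:l rests on {1:i, 2:k}
piece 4:l rests on {3:l}
piece 5:i rests on {4:l}
piece 6:k rests on {4:l}
piece 7:i rests on {5:i}
piece 8:k rests on {6:k}
piece 9:i rests on {7:i}
minimal pieces: {0:j, 2:k}
ways to finish when only these pieces remain (= sum over removing one remaining piece with nothing left below it):
  1 left: {8}→1  {9}→1
  2 left: {6,8}→1  {7,9}→1  {8,9}→2
  3 left: {5,7,9}→1  {6,8,9}→3  {7,8,9}→3
  4 left: {5,7,8,9}→4  {6,7,8,9}→6
  5 left: {5,6,7,8,9}→10
  6 left: {4,5,6,7,8,9}→10
  7 left: {3,4,5,6,7,8,9}→10
  8 left: {1,3,4,5,6,7,8,9}→10  {2,3,4,5,6,7,8,9}→10
  placing 0:j first → 20 extensions
  placing 2:k first → 10 extensions
total linear extensions = 30

30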